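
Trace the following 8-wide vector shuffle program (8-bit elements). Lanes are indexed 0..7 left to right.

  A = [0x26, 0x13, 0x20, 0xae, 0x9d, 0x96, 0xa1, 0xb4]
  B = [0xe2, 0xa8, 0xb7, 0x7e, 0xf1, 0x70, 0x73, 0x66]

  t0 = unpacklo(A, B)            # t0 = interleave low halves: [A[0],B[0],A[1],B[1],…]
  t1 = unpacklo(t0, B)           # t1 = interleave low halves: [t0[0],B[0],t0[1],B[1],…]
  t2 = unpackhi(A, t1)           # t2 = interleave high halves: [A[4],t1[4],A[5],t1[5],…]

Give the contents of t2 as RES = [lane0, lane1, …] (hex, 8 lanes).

t0 = [0x26, 0xe2, 0x13, 0xa8, 0x20, 0xb7, 0xae, 0x7e]
t1 = [0x26, 0xe2, 0xe2, 0xa8, 0x13, 0xb7, 0xa8, 0x7e]
t2 = [0x9d, 0x13, 0x96, 0xb7, 0xa1, 0xa8, 0xb4, 0x7e]

RES = [0x9d, 0x13, 0x96, 0xb7, 0xa1, 0xa8, 0xb4, 0x7e]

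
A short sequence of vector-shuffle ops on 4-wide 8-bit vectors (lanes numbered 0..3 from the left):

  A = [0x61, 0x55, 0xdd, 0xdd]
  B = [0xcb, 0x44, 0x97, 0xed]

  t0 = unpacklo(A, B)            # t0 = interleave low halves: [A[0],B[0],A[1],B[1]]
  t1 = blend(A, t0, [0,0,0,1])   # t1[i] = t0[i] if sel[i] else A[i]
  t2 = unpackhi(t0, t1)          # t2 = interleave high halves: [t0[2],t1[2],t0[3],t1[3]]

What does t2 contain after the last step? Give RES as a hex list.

  t0: 61 cb 55 44
  t1: 61 55 dd 44
  t2: 55 dd 44 44

RES = [0x55, 0xdd, 0x44, 0x44]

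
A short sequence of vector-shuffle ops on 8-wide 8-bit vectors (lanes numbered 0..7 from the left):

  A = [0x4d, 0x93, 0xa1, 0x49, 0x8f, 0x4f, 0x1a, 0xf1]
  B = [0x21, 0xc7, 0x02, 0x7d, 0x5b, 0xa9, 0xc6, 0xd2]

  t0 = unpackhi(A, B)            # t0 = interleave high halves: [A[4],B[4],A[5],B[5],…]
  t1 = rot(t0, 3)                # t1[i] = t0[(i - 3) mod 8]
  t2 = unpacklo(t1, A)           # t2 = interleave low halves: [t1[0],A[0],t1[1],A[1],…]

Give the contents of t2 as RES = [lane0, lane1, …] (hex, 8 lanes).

  t0: 8f 5b 4f a9 1a c6 f1 d2
  t1: c6 f1 d2 8f 5b 4f a9 1a
  t2: c6 4d f1 93 d2 a1 8f 49

RES = [0xc6, 0x4d, 0xf1, 0x93, 0xd2, 0xa1, 0x8f, 0x49]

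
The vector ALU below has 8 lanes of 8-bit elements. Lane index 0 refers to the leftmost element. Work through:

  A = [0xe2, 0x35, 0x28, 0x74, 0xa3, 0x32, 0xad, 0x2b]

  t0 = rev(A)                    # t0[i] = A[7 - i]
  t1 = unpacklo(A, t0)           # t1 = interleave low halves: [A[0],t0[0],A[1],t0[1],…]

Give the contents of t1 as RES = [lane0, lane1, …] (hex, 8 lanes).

RES = [ 0xe2  0x2b  0x35  0xad  0x28  0x32  0x74  0xa3 ]

→ t0 |2b|ad|32|a3|74|28|35|e2|
→ t1 |e2|2b|35|ad|28|32|74|a3|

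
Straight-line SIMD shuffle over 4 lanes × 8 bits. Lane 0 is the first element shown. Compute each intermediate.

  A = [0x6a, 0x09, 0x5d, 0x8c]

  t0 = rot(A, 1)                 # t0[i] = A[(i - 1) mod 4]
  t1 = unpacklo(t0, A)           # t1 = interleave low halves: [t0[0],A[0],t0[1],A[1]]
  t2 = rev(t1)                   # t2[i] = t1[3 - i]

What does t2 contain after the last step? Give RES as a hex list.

→ t0 |8c|6a|09|5d|
→ t1 |8c|6a|6a|09|
→ t2 |09|6a|6a|8c|

RES = [ 0x09  0x6a  0x6a  0x8c ]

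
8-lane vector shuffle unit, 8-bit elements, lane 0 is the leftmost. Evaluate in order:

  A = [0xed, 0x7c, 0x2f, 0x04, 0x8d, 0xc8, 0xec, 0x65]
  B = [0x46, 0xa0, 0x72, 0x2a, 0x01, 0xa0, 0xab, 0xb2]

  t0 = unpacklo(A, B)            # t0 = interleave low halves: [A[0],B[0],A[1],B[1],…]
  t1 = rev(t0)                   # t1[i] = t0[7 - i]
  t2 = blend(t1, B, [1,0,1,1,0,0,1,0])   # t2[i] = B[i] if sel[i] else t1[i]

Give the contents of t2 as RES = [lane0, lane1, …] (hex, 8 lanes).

t0 = [0xed, 0x46, 0x7c, 0xa0, 0x2f, 0x72, 0x04, 0x2a]
t1 = [0x2a, 0x04, 0x72, 0x2f, 0xa0, 0x7c, 0x46, 0xed]
t2 = [0x46, 0x04, 0x72, 0x2a, 0xa0, 0x7c, 0xab, 0xed]

RES = [0x46, 0x04, 0x72, 0x2a, 0xa0, 0x7c, 0xab, 0xed]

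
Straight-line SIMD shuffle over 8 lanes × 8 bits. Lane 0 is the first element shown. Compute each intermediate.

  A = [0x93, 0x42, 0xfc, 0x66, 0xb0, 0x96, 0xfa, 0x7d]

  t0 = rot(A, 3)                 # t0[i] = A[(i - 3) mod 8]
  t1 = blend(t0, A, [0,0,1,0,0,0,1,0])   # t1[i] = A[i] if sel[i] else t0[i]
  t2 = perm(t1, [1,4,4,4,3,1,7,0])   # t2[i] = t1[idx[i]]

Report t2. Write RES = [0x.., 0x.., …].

  t0: 96 fa 7d 93 42 fc 66 b0
  t1: 96 fa fc 93 42 fc fa b0
  t2: fa 42 42 42 93 fa b0 96

RES = [ 0xfa  0x42  0x42  0x42  0x93  0xfa  0xb0  0x96 ]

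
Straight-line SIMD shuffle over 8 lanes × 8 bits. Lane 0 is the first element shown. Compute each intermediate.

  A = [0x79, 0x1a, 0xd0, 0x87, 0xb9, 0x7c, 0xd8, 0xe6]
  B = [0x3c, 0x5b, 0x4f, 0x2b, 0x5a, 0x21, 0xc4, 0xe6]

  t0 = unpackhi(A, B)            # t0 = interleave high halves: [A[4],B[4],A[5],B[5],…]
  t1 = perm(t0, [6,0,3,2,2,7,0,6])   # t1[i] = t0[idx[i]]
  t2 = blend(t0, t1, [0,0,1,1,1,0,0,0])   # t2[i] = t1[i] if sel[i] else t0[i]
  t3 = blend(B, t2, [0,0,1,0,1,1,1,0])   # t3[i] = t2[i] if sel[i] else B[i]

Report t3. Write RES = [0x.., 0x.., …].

RES = [ 0x3c  0x5b  0x21  0x2b  0x7c  0xc4  0xe6  0xe6 ]

t0 = [0xb9, 0x5a, 0x7c, 0x21, 0xd8, 0xc4, 0xe6, 0xe6]
t1 = [0xe6, 0xb9, 0x21, 0x7c, 0x7c, 0xe6, 0xb9, 0xe6]
t2 = [0xb9, 0x5a, 0x21, 0x7c, 0x7c, 0xc4, 0xe6, 0xe6]
t3 = [0x3c, 0x5b, 0x21, 0x2b, 0x7c, 0xc4, 0xe6, 0xe6]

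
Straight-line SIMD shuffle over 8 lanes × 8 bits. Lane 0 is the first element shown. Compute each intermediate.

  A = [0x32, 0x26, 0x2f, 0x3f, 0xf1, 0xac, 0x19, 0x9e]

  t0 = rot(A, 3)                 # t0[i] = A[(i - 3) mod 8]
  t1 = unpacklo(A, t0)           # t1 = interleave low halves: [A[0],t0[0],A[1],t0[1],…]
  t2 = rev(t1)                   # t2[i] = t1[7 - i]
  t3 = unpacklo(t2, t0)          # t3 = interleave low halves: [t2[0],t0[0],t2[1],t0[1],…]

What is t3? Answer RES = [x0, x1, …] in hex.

  t0: ac 19 9e 32 26 2f 3f f1
  t1: 32 ac 26 19 2f 9e 3f 32
  t2: 32 3f 9e 2f 19 26 ac 32
  t3: 32 ac 3f 19 9e 9e 2f 32

RES = [0x32, 0xac, 0x3f, 0x19, 0x9e, 0x9e, 0x2f, 0x32]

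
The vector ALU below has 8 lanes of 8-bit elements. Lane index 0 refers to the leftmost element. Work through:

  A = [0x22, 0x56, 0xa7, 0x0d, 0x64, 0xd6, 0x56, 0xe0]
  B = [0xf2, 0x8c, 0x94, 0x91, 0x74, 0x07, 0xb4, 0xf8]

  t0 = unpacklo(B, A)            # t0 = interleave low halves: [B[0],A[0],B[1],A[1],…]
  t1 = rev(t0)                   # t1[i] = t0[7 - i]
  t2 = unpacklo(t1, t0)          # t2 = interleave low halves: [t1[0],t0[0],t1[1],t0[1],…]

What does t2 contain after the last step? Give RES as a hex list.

RES = [ 0x0d  0xf2  0x91  0x22  0xa7  0x8c  0x94  0x56 ]

  t0: f2 22 8c 56 94 a7 91 0d
  t1: 0d 91 a7 94 56 8c 22 f2
  t2: 0d f2 91 22 a7 8c 94 56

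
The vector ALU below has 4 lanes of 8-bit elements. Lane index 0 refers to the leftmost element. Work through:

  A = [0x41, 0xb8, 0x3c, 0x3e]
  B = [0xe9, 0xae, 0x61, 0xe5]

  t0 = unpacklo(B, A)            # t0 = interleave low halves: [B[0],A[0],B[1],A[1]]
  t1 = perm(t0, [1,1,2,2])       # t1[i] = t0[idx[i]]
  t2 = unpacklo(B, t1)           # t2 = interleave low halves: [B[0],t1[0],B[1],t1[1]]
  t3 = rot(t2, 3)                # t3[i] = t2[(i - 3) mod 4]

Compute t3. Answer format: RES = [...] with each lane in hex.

t0 = [0xe9, 0x41, 0xae, 0xb8]
t1 = [0x41, 0x41, 0xae, 0xae]
t2 = [0xe9, 0x41, 0xae, 0x41]
t3 = [0x41, 0xae, 0x41, 0xe9]

RES = [0x41, 0xae, 0x41, 0xe9]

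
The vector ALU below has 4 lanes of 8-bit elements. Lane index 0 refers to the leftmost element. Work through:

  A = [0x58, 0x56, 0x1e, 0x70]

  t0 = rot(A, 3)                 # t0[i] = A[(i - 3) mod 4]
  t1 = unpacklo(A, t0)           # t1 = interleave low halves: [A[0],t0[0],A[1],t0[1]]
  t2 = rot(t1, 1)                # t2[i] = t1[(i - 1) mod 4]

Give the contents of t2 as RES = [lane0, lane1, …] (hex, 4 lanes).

RES = [ 0x1e  0x58  0x56  0x56 ]

  t0: 56 1e 70 58
  t1: 58 56 56 1e
  t2: 1e 58 56 56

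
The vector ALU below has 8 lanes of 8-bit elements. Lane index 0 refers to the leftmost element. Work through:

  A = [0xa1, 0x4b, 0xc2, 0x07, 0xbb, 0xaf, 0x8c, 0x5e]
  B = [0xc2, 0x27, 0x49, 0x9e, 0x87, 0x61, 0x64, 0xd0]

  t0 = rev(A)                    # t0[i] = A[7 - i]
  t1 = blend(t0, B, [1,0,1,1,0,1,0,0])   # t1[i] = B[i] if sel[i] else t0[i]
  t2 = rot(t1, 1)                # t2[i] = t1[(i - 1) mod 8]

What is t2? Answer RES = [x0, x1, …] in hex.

t0 = [0x5e, 0x8c, 0xaf, 0xbb, 0x07, 0xc2, 0x4b, 0xa1]
t1 = [0xc2, 0x8c, 0x49, 0x9e, 0x07, 0x61, 0x4b, 0xa1]
t2 = [0xa1, 0xc2, 0x8c, 0x49, 0x9e, 0x07, 0x61, 0x4b]

RES = [0xa1, 0xc2, 0x8c, 0x49, 0x9e, 0x07, 0x61, 0x4b]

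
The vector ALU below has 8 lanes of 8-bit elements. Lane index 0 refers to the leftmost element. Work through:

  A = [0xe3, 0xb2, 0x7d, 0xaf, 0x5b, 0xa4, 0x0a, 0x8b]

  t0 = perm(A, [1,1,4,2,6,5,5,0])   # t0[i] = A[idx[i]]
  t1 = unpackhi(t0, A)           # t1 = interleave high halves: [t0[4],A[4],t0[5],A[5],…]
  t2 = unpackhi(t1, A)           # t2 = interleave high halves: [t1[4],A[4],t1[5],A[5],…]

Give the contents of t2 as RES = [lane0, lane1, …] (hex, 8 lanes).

  t0: b2 b2 5b 7d 0a a4 a4 e3
  t1: 0a 5b a4 a4 a4 0a e3 8b
  t2: a4 5b 0a a4 e3 0a 8b 8b

RES = [0xa4, 0x5b, 0x0a, 0xa4, 0xe3, 0x0a, 0x8b, 0x8b]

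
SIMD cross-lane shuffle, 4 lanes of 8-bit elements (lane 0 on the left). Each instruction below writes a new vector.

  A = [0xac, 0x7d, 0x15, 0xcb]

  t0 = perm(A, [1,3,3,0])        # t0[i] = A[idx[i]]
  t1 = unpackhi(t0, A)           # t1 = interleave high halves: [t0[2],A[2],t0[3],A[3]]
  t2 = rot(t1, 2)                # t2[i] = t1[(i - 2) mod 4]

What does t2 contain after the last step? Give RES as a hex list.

RES = [0xac, 0xcb, 0xcb, 0x15]

  t0: 7d cb cb ac
  t1: cb 15 ac cb
  t2: ac cb cb 15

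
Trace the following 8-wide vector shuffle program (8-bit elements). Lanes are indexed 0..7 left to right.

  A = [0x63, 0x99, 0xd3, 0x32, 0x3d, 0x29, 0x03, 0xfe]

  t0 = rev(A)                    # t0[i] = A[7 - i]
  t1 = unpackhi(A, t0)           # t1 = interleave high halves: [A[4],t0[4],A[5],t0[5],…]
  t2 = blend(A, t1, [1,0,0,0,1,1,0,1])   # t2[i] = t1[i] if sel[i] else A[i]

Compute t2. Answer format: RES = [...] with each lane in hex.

RES = [0x3d, 0x99, 0xd3, 0x32, 0x03, 0x99, 0x03, 0x63]

  t0: fe 03 29 3d 32 d3 99 63
  t1: 3d 32 29 d3 03 99 fe 63
  t2: 3d 99 d3 32 03 99 03 63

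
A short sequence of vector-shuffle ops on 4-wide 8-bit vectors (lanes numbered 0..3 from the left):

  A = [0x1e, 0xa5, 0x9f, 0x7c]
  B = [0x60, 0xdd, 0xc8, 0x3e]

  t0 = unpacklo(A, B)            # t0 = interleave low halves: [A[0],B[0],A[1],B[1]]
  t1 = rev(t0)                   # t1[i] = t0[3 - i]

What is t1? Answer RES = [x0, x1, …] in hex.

→ t0 |1e|60|a5|dd|
→ t1 |dd|a5|60|1e|

RES = [ 0xdd  0xa5  0x60  0x1e ]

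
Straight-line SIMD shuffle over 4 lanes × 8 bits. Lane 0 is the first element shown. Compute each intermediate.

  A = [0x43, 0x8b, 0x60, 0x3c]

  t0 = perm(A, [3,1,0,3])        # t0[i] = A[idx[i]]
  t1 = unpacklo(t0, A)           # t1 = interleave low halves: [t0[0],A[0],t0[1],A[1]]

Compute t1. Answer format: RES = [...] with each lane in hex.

t0 = [0x3c, 0x8b, 0x43, 0x3c]
t1 = [0x3c, 0x43, 0x8b, 0x8b]

RES = [ 0x3c  0x43  0x8b  0x8b ]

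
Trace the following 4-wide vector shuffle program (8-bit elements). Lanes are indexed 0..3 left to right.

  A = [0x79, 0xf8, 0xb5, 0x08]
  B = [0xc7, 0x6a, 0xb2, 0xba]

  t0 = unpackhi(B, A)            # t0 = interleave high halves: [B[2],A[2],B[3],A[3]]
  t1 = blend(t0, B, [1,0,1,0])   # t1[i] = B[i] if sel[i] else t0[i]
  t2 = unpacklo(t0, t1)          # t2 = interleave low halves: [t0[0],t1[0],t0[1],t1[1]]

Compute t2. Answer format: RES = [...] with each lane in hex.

t0 = [0xb2, 0xb5, 0xba, 0x08]
t1 = [0xc7, 0xb5, 0xb2, 0x08]
t2 = [0xb2, 0xc7, 0xb5, 0xb5]

RES = [0xb2, 0xc7, 0xb5, 0xb5]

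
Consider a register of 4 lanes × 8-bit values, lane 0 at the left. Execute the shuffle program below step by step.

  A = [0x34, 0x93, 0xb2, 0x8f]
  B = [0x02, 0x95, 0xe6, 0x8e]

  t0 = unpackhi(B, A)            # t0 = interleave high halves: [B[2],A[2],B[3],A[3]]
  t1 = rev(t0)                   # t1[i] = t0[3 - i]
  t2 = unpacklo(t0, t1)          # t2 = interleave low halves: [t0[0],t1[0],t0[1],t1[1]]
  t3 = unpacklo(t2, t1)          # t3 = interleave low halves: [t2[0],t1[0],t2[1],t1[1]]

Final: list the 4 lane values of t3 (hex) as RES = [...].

t0 = [0xe6, 0xb2, 0x8e, 0x8f]
t1 = [0x8f, 0x8e, 0xb2, 0xe6]
t2 = [0xe6, 0x8f, 0xb2, 0x8e]
t3 = [0xe6, 0x8f, 0x8f, 0x8e]

RES = [ 0xe6  0x8f  0x8f  0x8e ]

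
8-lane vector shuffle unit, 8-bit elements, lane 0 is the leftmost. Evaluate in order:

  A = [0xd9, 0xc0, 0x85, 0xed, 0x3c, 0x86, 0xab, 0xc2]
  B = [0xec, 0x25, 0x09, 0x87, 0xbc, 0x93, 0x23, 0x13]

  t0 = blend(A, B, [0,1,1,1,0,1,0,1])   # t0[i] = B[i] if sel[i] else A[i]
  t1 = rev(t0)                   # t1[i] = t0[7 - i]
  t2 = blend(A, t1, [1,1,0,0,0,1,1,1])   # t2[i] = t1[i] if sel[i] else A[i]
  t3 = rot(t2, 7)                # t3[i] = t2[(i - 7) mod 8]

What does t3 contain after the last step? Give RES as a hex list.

t0 = [0xd9, 0x25, 0x09, 0x87, 0x3c, 0x93, 0xab, 0x13]
t1 = [0x13, 0xab, 0x93, 0x3c, 0x87, 0x09, 0x25, 0xd9]
t2 = [0x13, 0xab, 0x85, 0xed, 0x3c, 0x09, 0x25, 0xd9]
t3 = [0xab, 0x85, 0xed, 0x3c, 0x09, 0x25, 0xd9, 0x13]

RES = [ 0xab  0x85  0xed  0x3c  0x09  0x25  0xd9  0x13 ]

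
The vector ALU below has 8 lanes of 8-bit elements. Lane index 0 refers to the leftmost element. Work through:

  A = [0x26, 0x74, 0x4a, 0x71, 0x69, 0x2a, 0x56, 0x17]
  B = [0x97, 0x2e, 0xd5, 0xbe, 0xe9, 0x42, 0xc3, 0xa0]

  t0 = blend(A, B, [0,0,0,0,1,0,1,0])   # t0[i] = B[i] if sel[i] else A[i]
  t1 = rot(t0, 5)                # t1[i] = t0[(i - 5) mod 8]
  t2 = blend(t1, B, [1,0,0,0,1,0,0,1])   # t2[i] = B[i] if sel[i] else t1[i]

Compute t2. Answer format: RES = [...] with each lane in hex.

t0 = [0x26, 0x74, 0x4a, 0x71, 0xe9, 0x2a, 0xc3, 0x17]
t1 = [0x71, 0xe9, 0x2a, 0xc3, 0x17, 0x26, 0x74, 0x4a]
t2 = [0x97, 0xe9, 0x2a, 0xc3, 0xe9, 0x26, 0x74, 0xa0]

RES = [ 0x97  0xe9  0x2a  0xc3  0xe9  0x26  0x74  0xa0 ]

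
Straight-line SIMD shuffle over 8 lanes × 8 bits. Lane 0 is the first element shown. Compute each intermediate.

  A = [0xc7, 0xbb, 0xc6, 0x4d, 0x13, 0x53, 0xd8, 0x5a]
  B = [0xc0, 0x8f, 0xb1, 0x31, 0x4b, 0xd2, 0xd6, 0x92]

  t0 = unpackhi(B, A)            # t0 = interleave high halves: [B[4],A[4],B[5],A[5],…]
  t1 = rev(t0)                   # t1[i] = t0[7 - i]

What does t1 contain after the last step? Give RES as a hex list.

RES = [0x5a, 0x92, 0xd8, 0xd6, 0x53, 0xd2, 0x13, 0x4b]

t0 = [0x4b, 0x13, 0xd2, 0x53, 0xd6, 0xd8, 0x92, 0x5a]
t1 = [0x5a, 0x92, 0xd8, 0xd6, 0x53, 0xd2, 0x13, 0x4b]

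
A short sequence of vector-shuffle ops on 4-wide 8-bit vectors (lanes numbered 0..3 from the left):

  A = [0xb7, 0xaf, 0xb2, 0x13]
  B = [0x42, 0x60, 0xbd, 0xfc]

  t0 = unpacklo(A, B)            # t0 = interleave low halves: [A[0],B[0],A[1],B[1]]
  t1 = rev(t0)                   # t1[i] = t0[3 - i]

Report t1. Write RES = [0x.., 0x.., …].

t0 = [0xb7, 0x42, 0xaf, 0x60]
t1 = [0x60, 0xaf, 0x42, 0xb7]

RES = [0x60, 0xaf, 0x42, 0xb7]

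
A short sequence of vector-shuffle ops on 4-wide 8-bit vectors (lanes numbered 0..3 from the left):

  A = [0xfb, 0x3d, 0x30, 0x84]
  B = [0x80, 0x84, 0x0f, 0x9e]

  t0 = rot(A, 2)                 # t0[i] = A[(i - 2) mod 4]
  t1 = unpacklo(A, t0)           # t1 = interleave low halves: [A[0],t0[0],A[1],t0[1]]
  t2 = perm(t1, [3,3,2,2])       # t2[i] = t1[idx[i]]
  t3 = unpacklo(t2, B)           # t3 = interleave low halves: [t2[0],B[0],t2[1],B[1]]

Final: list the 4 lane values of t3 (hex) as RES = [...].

t0 = [0x30, 0x84, 0xfb, 0x3d]
t1 = [0xfb, 0x30, 0x3d, 0x84]
t2 = [0x84, 0x84, 0x3d, 0x3d]
t3 = [0x84, 0x80, 0x84, 0x84]

RES = [ 0x84  0x80  0x84  0x84 ]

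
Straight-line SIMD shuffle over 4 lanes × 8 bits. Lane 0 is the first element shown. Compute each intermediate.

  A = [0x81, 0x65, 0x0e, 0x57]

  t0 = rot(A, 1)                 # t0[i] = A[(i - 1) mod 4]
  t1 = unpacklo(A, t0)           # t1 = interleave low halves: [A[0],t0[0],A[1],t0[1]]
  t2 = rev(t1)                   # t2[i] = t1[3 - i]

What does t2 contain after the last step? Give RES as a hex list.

RES = [0x81, 0x65, 0x57, 0x81]

t0 = [0x57, 0x81, 0x65, 0x0e]
t1 = [0x81, 0x57, 0x65, 0x81]
t2 = [0x81, 0x65, 0x57, 0x81]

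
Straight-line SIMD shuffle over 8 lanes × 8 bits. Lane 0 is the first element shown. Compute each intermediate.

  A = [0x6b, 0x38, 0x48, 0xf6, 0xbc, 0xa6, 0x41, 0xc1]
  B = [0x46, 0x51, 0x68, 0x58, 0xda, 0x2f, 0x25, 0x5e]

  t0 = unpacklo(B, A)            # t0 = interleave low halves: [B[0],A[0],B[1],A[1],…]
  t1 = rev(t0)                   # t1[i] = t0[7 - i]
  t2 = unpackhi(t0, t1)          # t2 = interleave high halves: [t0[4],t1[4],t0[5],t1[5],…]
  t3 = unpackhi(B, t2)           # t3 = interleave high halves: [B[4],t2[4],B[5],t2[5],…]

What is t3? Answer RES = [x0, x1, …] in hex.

t0 = [0x46, 0x6b, 0x51, 0x38, 0x68, 0x48, 0x58, 0xf6]
t1 = [0xf6, 0x58, 0x48, 0x68, 0x38, 0x51, 0x6b, 0x46]
t2 = [0x68, 0x38, 0x48, 0x51, 0x58, 0x6b, 0xf6, 0x46]
t3 = [0xda, 0x58, 0x2f, 0x6b, 0x25, 0xf6, 0x5e, 0x46]

RES = [0xda, 0x58, 0x2f, 0x6b, 0x25, 0xf6, 0x5e, 0x46]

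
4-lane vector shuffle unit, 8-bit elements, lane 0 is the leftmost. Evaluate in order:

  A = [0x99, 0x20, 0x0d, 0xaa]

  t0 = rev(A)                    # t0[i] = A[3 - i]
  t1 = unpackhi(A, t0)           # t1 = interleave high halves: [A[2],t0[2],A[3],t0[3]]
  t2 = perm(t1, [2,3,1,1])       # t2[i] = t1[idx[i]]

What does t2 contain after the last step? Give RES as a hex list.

RES = [ 0xaa  0x99  0x20  0x20 ]

  t0: aa 0d 20 99
  t1: 0d 20 aa 99
  t2: aa 99 20 20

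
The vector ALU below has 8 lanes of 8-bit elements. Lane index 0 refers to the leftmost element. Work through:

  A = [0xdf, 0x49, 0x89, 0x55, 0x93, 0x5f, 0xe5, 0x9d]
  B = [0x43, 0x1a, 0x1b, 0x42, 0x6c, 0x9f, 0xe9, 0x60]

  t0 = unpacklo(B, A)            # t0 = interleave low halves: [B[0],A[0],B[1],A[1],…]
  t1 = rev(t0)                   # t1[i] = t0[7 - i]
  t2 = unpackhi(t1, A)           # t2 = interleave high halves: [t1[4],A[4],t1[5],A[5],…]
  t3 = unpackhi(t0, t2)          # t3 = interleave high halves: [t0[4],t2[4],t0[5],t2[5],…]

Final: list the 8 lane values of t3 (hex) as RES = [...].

RES = [0x1b, 0xdf, 0x89, 0xe5, 0x42, 0x43, 0x55, 0x9d]

  t0: 43 df 1a 49 1b 89 42 55
  t1: 55 42 89 1b 49 1a df 43
  t2: 49 93 1a 5f df e5 43 9d
  t3: 1b df 89 e5 42 43 55 9d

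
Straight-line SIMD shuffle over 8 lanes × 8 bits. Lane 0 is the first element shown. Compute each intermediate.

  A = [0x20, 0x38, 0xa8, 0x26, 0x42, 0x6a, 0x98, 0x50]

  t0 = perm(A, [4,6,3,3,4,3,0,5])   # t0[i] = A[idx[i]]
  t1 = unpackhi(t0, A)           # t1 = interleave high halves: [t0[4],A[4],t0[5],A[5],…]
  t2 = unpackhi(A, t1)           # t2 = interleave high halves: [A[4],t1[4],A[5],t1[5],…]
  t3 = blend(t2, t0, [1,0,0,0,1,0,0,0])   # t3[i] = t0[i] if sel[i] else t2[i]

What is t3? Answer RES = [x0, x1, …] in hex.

RES = [ 0x42  0x20  0x6a  0x98  0x42  0x6a  0x50  0x50 ]

t0 = [0x42, 0x98, 0x26, 0x26, 0x42, 0x26, 0x20, 0x6a]
t1 = [0x42, 0x42, 0x26, 0x6a, 0x20, 0x98, 0x6a, 0x50]
t2 = [0x42, 0x20, 0x6a, 0x98, 0x98, 0x6a, 0x50, 0x50]
t3 = [0x42, 0x20, 0x6a, 0x98, 0x42, 0x6a, 0x50, 0x50]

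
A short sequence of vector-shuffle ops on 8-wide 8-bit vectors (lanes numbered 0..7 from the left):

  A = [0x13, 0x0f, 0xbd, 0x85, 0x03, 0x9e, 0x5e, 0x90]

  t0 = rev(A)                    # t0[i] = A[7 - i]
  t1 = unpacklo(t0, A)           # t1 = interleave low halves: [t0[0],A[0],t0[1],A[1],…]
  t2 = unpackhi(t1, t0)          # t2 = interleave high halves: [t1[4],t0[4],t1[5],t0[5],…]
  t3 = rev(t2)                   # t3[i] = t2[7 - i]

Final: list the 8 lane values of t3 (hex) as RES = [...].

→ t0 |90|5e|9e|03|85|bd|0f|13|
→ t1 |90|13|5e|0f|9e|bd|03|85|
→ t2 |9e|85|bd|bd|03|0f|85|13|
→ t3 |13|85|0f|03|bd|bd|85|9e|

RES = [0x13, 0x85, 0x0f, 0x03, 0xbd, 0xbd, 0x85, 0x9e]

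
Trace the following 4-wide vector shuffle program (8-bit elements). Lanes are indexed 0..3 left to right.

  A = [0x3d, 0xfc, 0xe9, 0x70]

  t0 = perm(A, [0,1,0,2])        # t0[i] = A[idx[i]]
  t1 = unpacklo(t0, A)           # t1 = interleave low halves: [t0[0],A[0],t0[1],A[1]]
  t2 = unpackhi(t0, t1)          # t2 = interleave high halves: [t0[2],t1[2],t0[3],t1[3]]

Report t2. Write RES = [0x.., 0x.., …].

RES = [ 0x3d  0xfc  0xe9  0xfc ]

→ t0 |3d|fc|3d|e9|
→ t1 |3d|3d|fc|fc|
→ t2 |3d|fc|e9|fc|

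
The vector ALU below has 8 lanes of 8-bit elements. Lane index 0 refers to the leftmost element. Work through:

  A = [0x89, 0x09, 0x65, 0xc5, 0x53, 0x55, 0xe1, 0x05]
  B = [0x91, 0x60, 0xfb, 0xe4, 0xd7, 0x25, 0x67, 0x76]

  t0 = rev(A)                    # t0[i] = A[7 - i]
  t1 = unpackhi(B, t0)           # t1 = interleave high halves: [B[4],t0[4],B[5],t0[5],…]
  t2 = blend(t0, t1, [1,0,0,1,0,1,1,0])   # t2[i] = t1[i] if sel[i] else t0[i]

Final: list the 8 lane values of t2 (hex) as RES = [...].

→ t0 |05|e1|55|53|c5|65|09|89|
→ t1 |d7|c5|25|65|67|09|76|89|
→ t2 |d7|e1|55|65|c5|09|76|89|

RES = [ 0xd7  0xe1  0x55  0x65  0xc5  0x09  0x76  0x89 ]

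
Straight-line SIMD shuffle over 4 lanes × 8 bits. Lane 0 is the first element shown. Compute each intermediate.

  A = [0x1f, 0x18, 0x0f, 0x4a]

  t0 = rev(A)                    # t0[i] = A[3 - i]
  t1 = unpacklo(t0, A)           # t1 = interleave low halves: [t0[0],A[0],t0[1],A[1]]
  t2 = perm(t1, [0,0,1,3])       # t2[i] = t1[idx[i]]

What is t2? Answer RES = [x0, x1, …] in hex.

RES = [0x4a, 0x4a, 0x1f, 0x18]

→ t0 |4a|0f|18|1f|
→ t1 |4a|1f|0f|18|
→ t2 |4a|4a|1f|18|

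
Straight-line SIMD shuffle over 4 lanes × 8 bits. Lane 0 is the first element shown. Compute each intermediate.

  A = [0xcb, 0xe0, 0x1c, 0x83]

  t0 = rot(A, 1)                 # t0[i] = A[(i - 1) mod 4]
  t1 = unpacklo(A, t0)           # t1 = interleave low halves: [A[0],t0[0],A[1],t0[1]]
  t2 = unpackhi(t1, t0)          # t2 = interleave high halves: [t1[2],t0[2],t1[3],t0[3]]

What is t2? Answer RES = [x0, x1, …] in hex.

RES = [ 0xe0  0xe0  0xcb  0x1c ]

  t0: 83 cb e0 1c
  t1: cb 83 e0 cb
  t2: e0 e0 cb 1c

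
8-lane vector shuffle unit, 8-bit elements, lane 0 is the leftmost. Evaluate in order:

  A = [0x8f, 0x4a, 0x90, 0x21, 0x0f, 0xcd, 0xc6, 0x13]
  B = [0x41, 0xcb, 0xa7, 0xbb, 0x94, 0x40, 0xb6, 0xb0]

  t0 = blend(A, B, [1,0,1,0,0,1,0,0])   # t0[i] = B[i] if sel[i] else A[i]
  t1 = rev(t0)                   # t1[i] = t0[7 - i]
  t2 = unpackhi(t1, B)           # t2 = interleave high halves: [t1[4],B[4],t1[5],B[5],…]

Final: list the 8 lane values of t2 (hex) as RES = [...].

RES = [ 0x21  0x94  0xa7  0x40  0x4a  0xb6  0x41  0xb0 ]

t0 = [0x41, 0x4a, 0xa7, 0x21, 0x0f, 0x40, 0xc6, 0x13]
t1 = [0x13, 0xc6, 0x40, 0x0f, 0x21, 0xa7, 0x4a, 0x41]
t2 = [0x21, 0x94, 0xa7, 0x40, 0x4a, 0xb6, 0x41, 0xb0]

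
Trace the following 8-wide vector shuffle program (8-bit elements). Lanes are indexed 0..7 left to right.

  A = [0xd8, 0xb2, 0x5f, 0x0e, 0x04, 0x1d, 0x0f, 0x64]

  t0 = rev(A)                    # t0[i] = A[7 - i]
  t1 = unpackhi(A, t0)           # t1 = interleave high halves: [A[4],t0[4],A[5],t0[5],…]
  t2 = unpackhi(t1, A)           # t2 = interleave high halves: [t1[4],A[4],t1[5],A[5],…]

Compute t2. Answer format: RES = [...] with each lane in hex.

  t0: 64 0f 1d 04 0e 5f b2 d8
  t1: 04 0e 1d 5f 0f b2 64 d8
  t2: 0f 04 b2 1d 64 0f d8 64

RES = [ 0x0f  0x04  0xb2  0x1d  0x64  0x0f  0xd8  0x64 ]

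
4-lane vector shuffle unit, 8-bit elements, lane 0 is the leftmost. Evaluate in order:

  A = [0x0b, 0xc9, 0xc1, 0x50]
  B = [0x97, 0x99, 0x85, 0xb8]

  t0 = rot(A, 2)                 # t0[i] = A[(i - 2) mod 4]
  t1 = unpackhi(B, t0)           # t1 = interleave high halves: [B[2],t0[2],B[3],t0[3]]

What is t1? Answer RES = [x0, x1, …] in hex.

→ t0 |c1|50|0b|c9|
→ t1 |85|0b|b8|c9|

RES = [0x85, 0x0b, 0xb8, 0xc9]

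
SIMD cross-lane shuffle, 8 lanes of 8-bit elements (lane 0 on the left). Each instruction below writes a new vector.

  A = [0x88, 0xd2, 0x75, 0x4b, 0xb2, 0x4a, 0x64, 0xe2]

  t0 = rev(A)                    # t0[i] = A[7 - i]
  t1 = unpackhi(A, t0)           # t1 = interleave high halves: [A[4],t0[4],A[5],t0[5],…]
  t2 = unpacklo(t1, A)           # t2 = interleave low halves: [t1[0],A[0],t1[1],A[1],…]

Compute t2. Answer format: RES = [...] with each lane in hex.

t0 = [0xe2, 0x64, 0x4a, 0xb2, 0x4b, 0x75, 0xd2, 0x88]
t1 = [0xb2, 0x4b, 0x4a, 0x75, 0x64, 0xd2, 0xe2, 0x88]
t2 = [0xb2, 0x88, 0x4b, 0xd2, 0x4a, 0x75, 0x75, 0x4b]

RES = [ 0xb2  0x88  0x4b  0xd2  0x4a  0x75  0x75  0x4b ]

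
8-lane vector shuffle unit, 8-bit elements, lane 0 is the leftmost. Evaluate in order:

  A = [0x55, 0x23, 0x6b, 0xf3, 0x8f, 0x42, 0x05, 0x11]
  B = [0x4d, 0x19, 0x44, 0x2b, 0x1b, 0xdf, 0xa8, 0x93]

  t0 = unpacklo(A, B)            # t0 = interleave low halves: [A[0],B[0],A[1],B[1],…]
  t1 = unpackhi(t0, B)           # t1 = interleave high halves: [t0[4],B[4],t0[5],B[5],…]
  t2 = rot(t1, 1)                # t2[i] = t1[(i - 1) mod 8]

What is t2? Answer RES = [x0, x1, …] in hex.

→ t0 |55|4d|23|19|6b|44|f3|2b|
→ t1 |6b|1b|44|df|f3|a8|2b|93|
→ t2 |93|6b|1b|44|df|f3|a8|2b|

RES = [ 0x93  0x6b  0x1b  0x44  0xdf  0xf3  0xa8  0x2b ]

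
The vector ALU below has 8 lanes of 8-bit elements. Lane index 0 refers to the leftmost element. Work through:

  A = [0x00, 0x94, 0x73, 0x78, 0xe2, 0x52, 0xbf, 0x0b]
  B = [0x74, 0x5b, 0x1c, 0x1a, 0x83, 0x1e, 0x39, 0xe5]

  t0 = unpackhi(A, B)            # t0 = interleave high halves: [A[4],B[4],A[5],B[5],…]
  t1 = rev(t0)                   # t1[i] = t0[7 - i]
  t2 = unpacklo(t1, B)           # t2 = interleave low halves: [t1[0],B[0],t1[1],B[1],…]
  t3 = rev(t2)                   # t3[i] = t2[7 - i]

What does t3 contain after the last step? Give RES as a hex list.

RES = [0x1a, 0xbf, 0x1c, 0x39, 0x5b, 0x0b, 0x74, 0xe5]

→ t0 |e2|83|52|1e|bf|39|0b|e5|
→ t1 |e5|0b|39|bf|1e|52|83|e2|
→ t2 |e5|74|0b|5b|39|1c|bf|1a|
→ t3 |1a|bf|1c|39|5b|0b|74|e5|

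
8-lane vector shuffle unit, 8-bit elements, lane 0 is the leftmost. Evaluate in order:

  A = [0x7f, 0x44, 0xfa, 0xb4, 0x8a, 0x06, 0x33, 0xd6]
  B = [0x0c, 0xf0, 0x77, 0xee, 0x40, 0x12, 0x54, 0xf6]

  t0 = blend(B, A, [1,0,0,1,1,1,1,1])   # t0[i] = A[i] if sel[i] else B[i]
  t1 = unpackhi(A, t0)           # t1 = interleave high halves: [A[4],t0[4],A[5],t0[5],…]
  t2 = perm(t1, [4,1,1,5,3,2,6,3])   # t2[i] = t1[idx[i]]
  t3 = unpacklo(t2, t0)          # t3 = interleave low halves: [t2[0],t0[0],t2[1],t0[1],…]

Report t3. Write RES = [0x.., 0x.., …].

→ t0 |7f|f0|77|b4|8a|06|33|d6|
→ t1 |8a|8a|06|06|33|33|d6|d6|
→ t2 |33|8a|8a|33|06|06|d6|06|
→ t3 |33|7f|8a|f0|8a|77|33|b4|

RES = [ 0x33  0x7f  0x8a  0xf0  0x8a  0x77  0x33  0xb4 ]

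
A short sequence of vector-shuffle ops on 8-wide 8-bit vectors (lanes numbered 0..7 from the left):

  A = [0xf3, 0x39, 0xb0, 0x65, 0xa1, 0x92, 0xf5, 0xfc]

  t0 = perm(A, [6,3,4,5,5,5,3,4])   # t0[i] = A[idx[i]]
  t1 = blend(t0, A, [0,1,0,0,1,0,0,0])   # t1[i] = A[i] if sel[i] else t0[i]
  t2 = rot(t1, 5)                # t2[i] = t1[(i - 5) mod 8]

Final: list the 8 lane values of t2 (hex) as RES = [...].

→ t0 |f5|65|a1|92|92|92|65|a1|
→ t1 |f5|39|a1|92|a1|92|65|a1|
→ t2 |92|a1|92|65|a1|f5|39|a1|

RES = [0x92, 0xa1, 0x92, 0x65, 0xa1, 0xf5, 0x39, 0xa1]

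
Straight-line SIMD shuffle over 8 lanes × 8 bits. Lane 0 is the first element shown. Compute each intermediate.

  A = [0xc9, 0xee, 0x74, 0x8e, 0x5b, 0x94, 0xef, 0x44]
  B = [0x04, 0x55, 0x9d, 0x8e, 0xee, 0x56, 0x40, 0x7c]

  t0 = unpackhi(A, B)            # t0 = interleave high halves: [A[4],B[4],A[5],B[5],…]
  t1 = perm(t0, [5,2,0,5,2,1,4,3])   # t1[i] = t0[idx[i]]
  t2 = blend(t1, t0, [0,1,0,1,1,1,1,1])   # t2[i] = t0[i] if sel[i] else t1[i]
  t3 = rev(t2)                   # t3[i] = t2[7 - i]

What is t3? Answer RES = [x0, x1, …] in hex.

RES = [ 0x7c  0x44  0x40  0xef  0x56  0x5b  0xee  0x40 ]

  t0: 5b ee 94 56 ef 40 44 7c
  t1: 40 94 5b 40 94 ee ef 56
  t2: 40 ee 5b 56 ef 40 44 7c
  t3: 7c 44 40 ef 56 5b ee 40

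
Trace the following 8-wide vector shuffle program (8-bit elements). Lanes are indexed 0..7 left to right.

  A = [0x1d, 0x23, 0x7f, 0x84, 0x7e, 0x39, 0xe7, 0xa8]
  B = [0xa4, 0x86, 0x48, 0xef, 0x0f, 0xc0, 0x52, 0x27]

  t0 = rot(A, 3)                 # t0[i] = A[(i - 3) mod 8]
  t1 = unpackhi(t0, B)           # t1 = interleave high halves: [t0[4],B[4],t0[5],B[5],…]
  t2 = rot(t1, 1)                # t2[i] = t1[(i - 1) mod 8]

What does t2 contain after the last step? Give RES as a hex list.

RES = [0x27, 0x23, 0x0f, 0x7f, 0xc0, 0x84, 0x52, 0x7e]

→ t0 |39|e7|a8|1d|23|7f|84|7e|
→ t1 |23|0f|7f|c0|84|52|7e|27|
→ t2 |27|23|0f|7f|c0|84|52|7e|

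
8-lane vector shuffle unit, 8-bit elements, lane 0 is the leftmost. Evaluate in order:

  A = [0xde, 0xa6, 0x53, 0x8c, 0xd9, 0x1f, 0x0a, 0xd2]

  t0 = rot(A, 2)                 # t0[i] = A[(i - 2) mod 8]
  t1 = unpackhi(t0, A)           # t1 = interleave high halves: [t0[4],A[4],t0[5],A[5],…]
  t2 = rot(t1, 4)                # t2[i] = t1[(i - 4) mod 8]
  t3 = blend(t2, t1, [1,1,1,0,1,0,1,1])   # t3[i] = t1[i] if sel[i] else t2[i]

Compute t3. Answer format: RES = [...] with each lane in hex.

RES = [ 0x53  0xd9  0x8c  0xd2  0xd9  0xd9  0x1f  0xd2 ]

t0 = [0x0a, 0xd2, 0xde, 0xa6, 0x53, 0x8c, 0xd9, 0x1f]
t1 = [0x53, 0xd9, 0x8c, 0x1f, 0xd9, 0x0a, 0x1f, 0xd2]
t2 = [0xd9, 0x0a, 0x1f, 0xd2, 0x53, 0xd9, 0x8c, 0x1f]
t3 = [0x53, 0xd9, 0x8c, 0xd2, 0xd9, 0xd9, 0x1f, 0xd2]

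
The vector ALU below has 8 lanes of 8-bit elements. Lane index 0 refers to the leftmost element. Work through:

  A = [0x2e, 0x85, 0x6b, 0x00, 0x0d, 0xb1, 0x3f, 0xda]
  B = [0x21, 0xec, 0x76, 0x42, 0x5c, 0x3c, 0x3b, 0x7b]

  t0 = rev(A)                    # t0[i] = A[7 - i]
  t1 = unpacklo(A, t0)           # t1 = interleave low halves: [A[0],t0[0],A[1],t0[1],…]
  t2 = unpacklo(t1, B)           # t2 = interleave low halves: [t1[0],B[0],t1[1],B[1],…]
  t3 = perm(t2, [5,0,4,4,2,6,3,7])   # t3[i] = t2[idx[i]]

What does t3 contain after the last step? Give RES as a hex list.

RES = [ 0x76  0x2e  0x85  0x85  0xda  0x3f  0xec  0x42 ]

t0 = [0xda, 0x3f, 0xb1, 0x0d, 0x00, 0x6b, 0x85, 0x2e]
t1 = [0x2e, 0xda, 0x85, 0x3f, 0x6b, 0xb1, 0x00, 0x0d]
t2 = [0x2e, 0x21, 0xda, 0xec, 0x85, 0x76, 0x3f, 0x42]
t3 = [0x76, 0x2e, 0x85, 0x85, 0xda, 0x3f, 0xec, 0x42]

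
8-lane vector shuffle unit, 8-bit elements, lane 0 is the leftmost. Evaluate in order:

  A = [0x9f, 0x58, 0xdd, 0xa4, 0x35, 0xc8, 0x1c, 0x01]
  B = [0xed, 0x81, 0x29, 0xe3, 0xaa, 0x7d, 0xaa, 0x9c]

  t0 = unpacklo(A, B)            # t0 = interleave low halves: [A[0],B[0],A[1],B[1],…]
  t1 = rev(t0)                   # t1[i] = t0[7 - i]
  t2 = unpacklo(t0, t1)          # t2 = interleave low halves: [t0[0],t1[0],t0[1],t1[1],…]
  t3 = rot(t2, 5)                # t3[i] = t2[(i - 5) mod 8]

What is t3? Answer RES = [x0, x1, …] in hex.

RES = [ 0xa4  0x58  0x29  0x81  0xdd  0x9f  0xe3  0xed ]

→ t0 |9f|ed|58|81|dd|29|a4|e3|
→ t1 |e3|a4|29|dd|81|58|ed|9f|
→ t2 |9f|e3|ed|a4|58|29|81|dd|
→ t3 |a4|58|29|81|dd|9f|e3|ed|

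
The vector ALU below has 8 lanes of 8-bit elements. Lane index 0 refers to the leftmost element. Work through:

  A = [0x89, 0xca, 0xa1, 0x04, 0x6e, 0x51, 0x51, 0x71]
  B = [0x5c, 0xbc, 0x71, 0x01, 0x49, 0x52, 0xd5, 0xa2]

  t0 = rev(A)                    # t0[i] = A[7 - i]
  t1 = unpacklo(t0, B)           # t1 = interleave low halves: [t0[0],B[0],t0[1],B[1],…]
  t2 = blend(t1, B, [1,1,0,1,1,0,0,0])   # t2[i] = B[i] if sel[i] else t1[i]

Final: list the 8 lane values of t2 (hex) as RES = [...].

RES = [ 0x5c  0xbc  0x51  0x01  0x49  0x71  0x6e  0x01 ]

  t0: 71 51 51 6e 04 a1 ca 89
  t1: 71 5c 51 bc 51 71 6e 01
  t2: 5c bc 51 01 49 71 6e 01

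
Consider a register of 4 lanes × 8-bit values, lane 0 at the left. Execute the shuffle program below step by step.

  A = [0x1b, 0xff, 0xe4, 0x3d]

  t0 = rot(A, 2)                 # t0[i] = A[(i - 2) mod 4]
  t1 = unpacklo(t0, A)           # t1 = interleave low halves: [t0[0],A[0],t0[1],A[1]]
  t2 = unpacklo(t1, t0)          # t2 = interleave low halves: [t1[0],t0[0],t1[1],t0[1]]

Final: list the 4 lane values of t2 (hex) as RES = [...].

t0 = [0xe4, 0x3d, 0x1b, 0xff]
t1 = [0xe4, 0x1b, 0x3d, 0xff]
t2 = [0xe4, 0xe4, 0x1b, 0x3d]

RES = [0xe4, 0xe4, 0x1b, 0x3d]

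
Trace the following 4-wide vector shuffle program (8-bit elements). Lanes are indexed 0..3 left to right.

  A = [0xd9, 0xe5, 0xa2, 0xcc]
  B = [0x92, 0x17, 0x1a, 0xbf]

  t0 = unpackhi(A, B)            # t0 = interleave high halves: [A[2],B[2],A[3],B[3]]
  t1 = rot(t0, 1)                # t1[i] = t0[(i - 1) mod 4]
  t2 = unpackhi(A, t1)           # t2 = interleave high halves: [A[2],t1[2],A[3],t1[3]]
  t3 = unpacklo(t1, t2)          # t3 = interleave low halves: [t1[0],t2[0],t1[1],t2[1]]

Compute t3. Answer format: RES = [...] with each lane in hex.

→ t0 |a2|1a|cc|bf|
→ t1 |bf|a2|1a|cc|
→ t2 |a2|1a|cc|cc|
→ t3 |bf|a2|a2|1a|

RES = [0xbf, 0xa2, 0xa2, 0x1a]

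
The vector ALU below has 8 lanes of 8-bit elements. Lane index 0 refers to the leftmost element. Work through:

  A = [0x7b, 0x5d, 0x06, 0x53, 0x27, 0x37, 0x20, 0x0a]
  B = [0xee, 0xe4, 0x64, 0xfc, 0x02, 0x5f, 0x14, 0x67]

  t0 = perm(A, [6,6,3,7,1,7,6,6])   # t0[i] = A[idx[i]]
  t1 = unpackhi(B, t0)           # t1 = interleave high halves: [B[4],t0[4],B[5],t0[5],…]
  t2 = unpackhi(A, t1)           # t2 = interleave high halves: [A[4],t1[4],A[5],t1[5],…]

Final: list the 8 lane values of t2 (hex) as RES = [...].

→ t0 |20|20|53|0a|5d|0a|20|20|
→ t1 |02|5d|5f|0a|14|20|67|20|
→ t2 |27|14|37|20|20|67|0a|20|

RES = [ 0x27  0x14  0x37  0x20  0x20  0x67  0x0a  0x20 ]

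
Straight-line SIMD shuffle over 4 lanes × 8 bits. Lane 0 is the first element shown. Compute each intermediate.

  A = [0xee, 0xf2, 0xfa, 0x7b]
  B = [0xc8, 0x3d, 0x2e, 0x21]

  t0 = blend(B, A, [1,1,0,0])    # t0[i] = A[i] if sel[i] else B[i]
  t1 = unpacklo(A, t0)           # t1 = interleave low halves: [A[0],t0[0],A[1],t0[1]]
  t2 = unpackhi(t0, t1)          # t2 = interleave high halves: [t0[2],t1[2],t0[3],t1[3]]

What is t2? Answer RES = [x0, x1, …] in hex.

RES = [ 0x2e  0xf2  0x21  0xf2 ]

  t0: ee f2 2e 21
  t1: ee ee f2 f2
  t2: 2e f2 21 f2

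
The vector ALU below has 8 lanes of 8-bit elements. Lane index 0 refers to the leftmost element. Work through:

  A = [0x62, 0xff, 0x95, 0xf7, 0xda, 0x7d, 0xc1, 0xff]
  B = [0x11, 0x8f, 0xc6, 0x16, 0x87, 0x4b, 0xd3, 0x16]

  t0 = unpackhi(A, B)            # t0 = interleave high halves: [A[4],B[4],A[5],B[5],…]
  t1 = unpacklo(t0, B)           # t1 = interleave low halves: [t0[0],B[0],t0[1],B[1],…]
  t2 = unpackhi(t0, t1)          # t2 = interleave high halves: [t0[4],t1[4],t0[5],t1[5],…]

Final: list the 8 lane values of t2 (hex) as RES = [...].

RES = [0xc1, 0x7d, 0xd3, 0xc6, 0xff, 0x4b, 0x16, 0x16]

→ t0 |da|87|7d|4b|c1|d3|ff|16|
→ t1 |da|11|87|8f|7d|c6|4b|16|
→ t2 |c1|7d|d3|c6|ff|4b|16|16|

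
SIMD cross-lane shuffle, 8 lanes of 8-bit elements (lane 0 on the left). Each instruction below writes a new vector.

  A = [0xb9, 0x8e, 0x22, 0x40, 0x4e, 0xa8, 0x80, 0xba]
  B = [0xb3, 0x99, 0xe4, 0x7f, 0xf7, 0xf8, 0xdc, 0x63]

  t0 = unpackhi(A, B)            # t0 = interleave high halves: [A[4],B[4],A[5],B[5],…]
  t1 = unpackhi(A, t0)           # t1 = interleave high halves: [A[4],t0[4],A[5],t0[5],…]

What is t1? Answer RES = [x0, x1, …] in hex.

  t0: 4e f7 a8 f8 80 dc ba 63
  t1: 4e 80 a8 dc 80 ba ba 63

RES = [0x4e, 0x80, 0xa8, 0xdc, 0x80, 0xba, 0xba, 0x63]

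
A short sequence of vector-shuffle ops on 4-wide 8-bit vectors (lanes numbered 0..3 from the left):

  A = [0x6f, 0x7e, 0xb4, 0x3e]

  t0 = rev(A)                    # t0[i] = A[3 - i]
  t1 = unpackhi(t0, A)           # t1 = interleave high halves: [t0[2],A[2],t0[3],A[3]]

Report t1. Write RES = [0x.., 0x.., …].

  t0: 3e b4 7e 6f
  t1: 7e b4 6f 3e

RES = [ 0x7e  0xb4  0x6f  0x3e ]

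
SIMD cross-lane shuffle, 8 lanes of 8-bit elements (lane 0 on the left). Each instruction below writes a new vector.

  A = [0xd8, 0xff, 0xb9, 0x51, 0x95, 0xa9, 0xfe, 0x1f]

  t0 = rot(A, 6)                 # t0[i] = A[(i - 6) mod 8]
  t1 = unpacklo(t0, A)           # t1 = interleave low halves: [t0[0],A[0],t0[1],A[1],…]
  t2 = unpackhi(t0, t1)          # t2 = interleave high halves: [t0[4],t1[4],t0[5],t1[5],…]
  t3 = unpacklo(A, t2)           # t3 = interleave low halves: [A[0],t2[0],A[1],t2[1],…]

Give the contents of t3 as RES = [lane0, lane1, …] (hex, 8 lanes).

  t0: b9 51 95 a9 fe 1f d8 ff
  t1: b9 d8 51 ff 95 b9 a9 51
  t2: fe 95 1f b9 d8 a9 ff 51
  t3: d8 fe ff 95 b9 1f 51 b9

RES = [0xd8, 0xfe, 0xff, 0x95, 0xb9, 0x1f, 0x51, 0xb9]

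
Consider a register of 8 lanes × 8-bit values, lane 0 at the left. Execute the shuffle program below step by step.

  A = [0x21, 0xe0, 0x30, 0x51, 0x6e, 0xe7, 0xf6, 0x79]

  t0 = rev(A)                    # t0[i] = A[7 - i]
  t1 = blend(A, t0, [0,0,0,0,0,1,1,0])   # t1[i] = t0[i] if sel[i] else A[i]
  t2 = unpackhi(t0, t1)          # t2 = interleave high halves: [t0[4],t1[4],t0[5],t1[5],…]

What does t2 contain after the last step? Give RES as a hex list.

RES = [0x51, 0x6e, 0x30, 0x30, 0xe0, 0xe0, 0x21, 0x79]

  t0: 79 f6 e7 6e 51 30 e0 21
  t1: 21 e0 30 51 6e 30 e0 79
  t2: 51 6e 30 30 e0 e0 21 79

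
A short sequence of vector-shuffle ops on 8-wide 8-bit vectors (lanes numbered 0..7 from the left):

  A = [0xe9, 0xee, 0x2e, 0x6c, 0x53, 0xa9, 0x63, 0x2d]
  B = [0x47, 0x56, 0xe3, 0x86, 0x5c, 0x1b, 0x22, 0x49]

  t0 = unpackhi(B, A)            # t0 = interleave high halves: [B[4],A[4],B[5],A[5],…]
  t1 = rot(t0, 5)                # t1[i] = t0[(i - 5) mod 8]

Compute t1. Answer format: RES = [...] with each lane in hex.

t0 = [0x5c, 0x53, 0x1b, 0xa9, 0x22, 0x63, 0x49, 0x2d]
t1 = [0xa9, 0x22, 0x63, 0x49, 0x2d, 0x5c, 0x53, 0x1b]

RES = [0xa9, 0x22, 0x63, 0x49, 0x2d, 0x5c, 0x53, 0x1b]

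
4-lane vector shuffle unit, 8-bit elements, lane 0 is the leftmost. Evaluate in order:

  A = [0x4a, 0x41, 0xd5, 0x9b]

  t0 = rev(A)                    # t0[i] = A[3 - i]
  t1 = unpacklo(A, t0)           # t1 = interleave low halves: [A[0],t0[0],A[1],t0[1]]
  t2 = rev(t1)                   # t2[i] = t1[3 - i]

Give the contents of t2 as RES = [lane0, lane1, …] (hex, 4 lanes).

RES = [0xd5, 0x41, 0x9b, 0x4a]

t0 = [0x9b, 0xd5, 0x41, 0x4a]
t1 = [0x4a, 0x9b, 0x41, 0xd5]
t2 = [0xd5, 0x41, 0x9b, 0x4a]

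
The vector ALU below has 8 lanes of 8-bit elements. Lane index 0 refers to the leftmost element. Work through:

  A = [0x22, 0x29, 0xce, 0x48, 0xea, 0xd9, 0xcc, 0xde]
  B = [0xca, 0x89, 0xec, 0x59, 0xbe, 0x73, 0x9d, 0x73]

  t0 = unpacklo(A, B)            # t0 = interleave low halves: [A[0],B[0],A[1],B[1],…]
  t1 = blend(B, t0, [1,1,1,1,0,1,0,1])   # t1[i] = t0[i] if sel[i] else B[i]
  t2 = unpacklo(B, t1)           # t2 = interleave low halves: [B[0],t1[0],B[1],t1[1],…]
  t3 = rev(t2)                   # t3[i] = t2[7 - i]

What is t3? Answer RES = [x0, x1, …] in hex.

RES = [ 0x89  0x59  0x29  0xec  0xca  0x89  0x22  0xca ]

→ t0 |22|ca|29|89|ce|ec|48|59|
→ t1 |22|ca|29|89|be|ec|9d|59|
→ t2 |ca|22|89|ca|ec|29|59|89|
→ t3 |89|59|29|ec|ca|89|22|ca|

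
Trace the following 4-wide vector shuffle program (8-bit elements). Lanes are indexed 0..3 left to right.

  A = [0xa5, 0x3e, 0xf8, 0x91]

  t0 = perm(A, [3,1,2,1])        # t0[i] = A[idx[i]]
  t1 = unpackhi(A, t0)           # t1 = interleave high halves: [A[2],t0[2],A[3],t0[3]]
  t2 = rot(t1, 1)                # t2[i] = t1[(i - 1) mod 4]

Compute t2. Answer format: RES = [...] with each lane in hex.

t0 = [0x91, 0x3e, 0xf8, 0x3e]
t1 = [0xf8, 0xf8, 0x91, 0x3e]
t2 = [0x3e, 0xf8, 0xf8, 0x91]

RES = [0x3e, 0xf8, 0xf8, 0x91]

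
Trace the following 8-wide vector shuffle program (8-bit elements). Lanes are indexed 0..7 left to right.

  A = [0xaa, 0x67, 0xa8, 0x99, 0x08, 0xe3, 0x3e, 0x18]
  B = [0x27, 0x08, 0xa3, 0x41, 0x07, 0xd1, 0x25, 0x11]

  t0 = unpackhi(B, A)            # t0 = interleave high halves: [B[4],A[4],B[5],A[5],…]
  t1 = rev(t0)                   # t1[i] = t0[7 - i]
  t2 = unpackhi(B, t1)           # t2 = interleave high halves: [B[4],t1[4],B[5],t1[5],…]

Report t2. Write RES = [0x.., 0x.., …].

→ t0 |07|08|d1|e3|25|3e|11|18|
→ t1 |18|11|3e|25|e3|d1|08|07|
→ t2 |07|e3|d1|d1|25|08|11|07|

RES = [0x07, 0xe3, 0xd1, 0xd1, 0x25, 0x08, 0x11, 0x07]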